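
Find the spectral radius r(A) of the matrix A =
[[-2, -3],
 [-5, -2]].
r(A) = (4 + sqrt(60))/2 ≈ 5.873

The eigenvalues of A are the roots of its characteristic polynomial. With M = A (coefficients from the trace and determinant):
  p(λ) = det(λ I - M) = λ^2 + 4λ - 11.
For λ^2 + 4λ - 11 the discriminant is 60. It is nonnegative but not a perfect square, so the roots are real and irrational: λ = (-4 ± sqrt(60))/2 ≈ 1.873, -5.873.
Thus the eigenvalues (to 4 decimals) are 1.873 (modulus 1.873); -5.873 (modulus 5.873). The spectral radius is the largest modulus: r(A) = (4 + sqrt(60))/2 ≈ 5.873. (Cross-check: r(A) ≤ ||A||_2 ≈ 6.2361; equality holds whenever A is normal, though it can also hold for some non-normal A.)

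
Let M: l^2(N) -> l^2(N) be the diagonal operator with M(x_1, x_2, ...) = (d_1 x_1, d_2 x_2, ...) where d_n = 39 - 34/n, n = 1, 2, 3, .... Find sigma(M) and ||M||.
sigma(M) = {39 - 34/n : n ≥ 1} ∪ {39}; ||M|| = 39

A bounded diagonal operator on l^2 with diagonal entries d_n has spectrum equal to the closure of {d_n : n ≥ 1}: every d_n is an eigenvalue (with eigenvector e_n), so {d_n} ⊂ sigma(M); the spectrum is closed, so its closure is too; and for lambda not in the closure, (M - lambda I) has bounded inverse (the diagonal entries 1/(d_n - lambda) are bounded). For our sequence d_n = 39 - 34/n, n = 1, 2, 3, ...:
  - {d_n} = {39 - 34/n : n ≥ 1}; the only limit point is 39
  - closure = {39 - 34/n : n ≥ 1} ∪ {39}
For the norm: a diagonal operator has ||M|| = sup_n |d_n|. Here d_n = 39 - 34/n increases monotonically from d_1 = 5 toward 39, with all terms in [5, 39); so sup_n |d_n| = 39 (the supremum is the limit, not attained). So ||M|| = 39.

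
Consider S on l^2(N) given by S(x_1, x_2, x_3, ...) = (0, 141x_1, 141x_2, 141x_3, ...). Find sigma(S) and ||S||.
sigma(S) = closed disk {z in C : |z| ≤ 141}; ||S|| = 141

Note S = 141·U where U is the unit right shift (U x)_k = x_{k-1} (with x_0 := 0); so ||S|| = 141||U|| and sigma(S) = 141·sigma(U). ||S x||^2 = sum_{k≥1} |141x_k|^2 = 19881||x||^2, so ||S|| = 141 and sigma(S) ⊂ {|z| ≤ 141}. For any |lambda| < 141, the equation (S - lambda I) x = 0 forces x_1 = 0, then 141x_k = lambda x_{k+1} ⇒ x = 0, so S has no eigenvalues. But (S - lambda I) is not surjective for |lambda| < 141: solving (S - lambda I) x = e_1 would require x_n proportional to (lambda/141)^(-n), which is not in l^2. So every |lambda| < 141 lies in the residual spectrum. The boundary |lambda| = 141 is in the approximate point spectrum (the spectrum is closed). Hence sigma(S) is the closed disk of radius 141.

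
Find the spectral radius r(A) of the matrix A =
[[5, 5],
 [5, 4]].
r(A) = (9 + sqrt(101))/2 ≈ 9.5249

The eigenvalues of A are the roots of its characteristic polynomial. With M = A (coefficients from the trace and determinant):
  p(λ) = det(λ I - M) = λ^2 - 9λ - 5.
For λ^2 - 9λ - 5 the discriminant is 101. It is nonnegative but not a perfect square, so the roots are real and irrational: λ = (9 ± sqrt(101))/2 ≈ 9.5249, -0.5249.
Thus the eigenvalues (to 4 decimals) are 9.5249 (modulus 9.5249); -0.5249 (modulus 0.5249). The spectral radius is the largest modulus: r(A) = (9 + sqrt(101))/2 ≈ 9.5249. (Cross-check: r(A) ≤ ||A||_2 ≈ 9.5249; equality holds whenever A is normal, though it can also hold for some non-normal A.)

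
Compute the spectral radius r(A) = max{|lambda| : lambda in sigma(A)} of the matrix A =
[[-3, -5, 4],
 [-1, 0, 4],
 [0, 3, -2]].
r(A) = (3 + sqrt(77))/2 ≈ 5.8875

The eigenvalues of A are the roots of its characteristic polynomial. With M = A (coefficients from the trace, the sum of principal 2x2 minors, and det A):
  p(λ) = det(λ I - M) = λ^3 + 5λ^2 - 11λ - 34.
By the rational root theorem any rational root is an integer divisor of 34. Testing λ = -2: p(-2) = -8 + 20 + 22 - 34 = 0, so λ = -2 is a root. Dividing out (λ + 2) leaves p(λ) = (λ + 2)(λ^2 + 3λ - 17). For λ^2 + 3λ - 17 the discriminant is 77. It is nonnegative but not a perfect square, so the roots are real and irrational: λ = (-3 ± sqrt(77))/2 ≈ 2.8875, -5.8875.
Thus the eigenvalues (to 4 decimals) are 2.8875 (modulus 2.8875); -5.8875 (modulus 5.8875); -2 (modulus 2). The spectral radius is the largest modulus: r(A) = (3 + sqrt(77))/2 ≈ 5.8875. (Cross-check: r(A) ≤ ||A||_2 ≈ 8.3156; equality holds whenever A is normal, though it can also hold for some non-normal A.)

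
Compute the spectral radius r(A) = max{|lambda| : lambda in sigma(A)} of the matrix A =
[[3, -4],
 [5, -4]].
r(A) = sqrt(8) ≈ 2.8284

The eigenvalues of A are the roots of its characteristic polynomial. With M = A (coefficients from the trace and determinant):
  p(λ) = det(λ I - M) = λ^2 + λ + 8.
For λ^2 + λ + 8 the discriminant is -31. It is negative, so the roots are the complex-conjugate pair λ = -1/2 ± (sqrt(31)/2) i ≈ -0.5 ± 2.7839i. For a conjugate pair the product of the roots equals the constant term, so |λ|^2 = 8 and |λ| = sqrt(8) ≈ 2.8284.
Thus the eigenvalues (to 4 decimals) are -0.5 ± 2.7839i (modulus 2.8284). The spectral radius is the largest modulus: r(A) = sqrt(8) ≈ 2.8284. (Cross-check: r(A) ≤ ||A||_2 ≈ 8.0632; equality holds whenever A is normal, though it can also hold for some non-normal A.)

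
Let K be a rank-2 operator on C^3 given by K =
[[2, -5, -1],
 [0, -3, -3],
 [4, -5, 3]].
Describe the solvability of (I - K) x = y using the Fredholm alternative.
(I - K) is invertible (det(I - K) = -21 ≠ 0), so for every y in C^3 the equation (I - K) x = y has a unique solution.

K has rank 2 and factors as K = U V^T = u1 v1^T + u2 v2^T with u1 = (3, 3, 1), v1 = (0, -1, -1), u2 = (1, 0, 2), v2 = (2, -2, 2) (multiplying out reproduces the displayed K). The nonzero eigenvalues of U V^T coincide with those of the 2 x 2 matrix G = V^T U = [[v1·u1, v1·u2], [v2·u1, v2·u2]] = [[-4, -2], [2, 6]], and by the Sylvester determinant identity det(I_3 - U V^T) = det(I_2 - V^T U) = det([[5, 2], [-2, -5]]) = (5)(-5) - (2)(-2) = -21. (Direct check: I - K =
[[-1, 5, 1],
 [0, 4, 3],
 [-4, 5, -2]]
has determinant -21.) The finite-dimensional Fredholm alternative says: either (I - K) is invertible, or ker(I - K) ≠ {0} and then range(I - K) = ker((I - K)^*)^⊥, with dim ker(I - K) = dim ker((I - K)^*). Since det(I - K) ≠ 0, 1 is not an eigenvalue of K and ker(I - K) = {0}, so we are in the first case: for every y there is a unique x = (I - K)^(-1) y. (Explicitly, by the Woodbury identity, (I - U V^T)^(-1) = I + U (I_2 - G)^(-1) V^T.)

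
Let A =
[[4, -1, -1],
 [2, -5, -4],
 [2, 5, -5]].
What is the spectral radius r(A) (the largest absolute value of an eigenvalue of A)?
r(A) ≈ 6.613

The eigenvalues of A are the roots of its characteristic polynomial. With M = A (coefficients from the trace, the sum of principal 2x2 minors, and det A):
  p(λ) = det(λ I - M) = λ^3 + 6λ^2 + 9λ - 158.
No integer candidate from the rational root theorem (±divisors of 158) is a root, so the roots are irrational. The cubic discriminant is Δ = -691092 < 0, so there is one real root and a complex-conjugate pair. p(3) = -50 and p(4) = 38 have opposite signs, so a root lies in (3, 4); Newton's method refines it to λ ≈ 3.613. Dividing out (λ - (3.613)) leaves approximately λ^2 + 9.613λ + 43.7314. For λ^2 + 9.613λ + 43.7314 the discriminant is -82.5162. It is negative, so the remaining roots are the complex-conjugate pair λ ≈ -4.8065 ± 4.5419i. Their product equals the constant term, so |λ|^2 ≈ 43.7314 and |λ| ≈ 6.613.
Thus the eigenvalues (to 4 decimals) are 3.613 (modulus 3.613); -4.8065 ± 4.5419i (modulus 6.613). The spectral radius is the largest modulus: r(A) ≈ 6.613. (Cross-check: r(A) ≤ ||A||_2 ≈ 7.5493; equality holds whenever A is normal, though it can also hold for some non-normal A.)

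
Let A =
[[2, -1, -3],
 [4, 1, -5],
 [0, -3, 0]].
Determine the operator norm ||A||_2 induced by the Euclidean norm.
||A||_2 ≈ 7.3558 (= sqrt(largest eigenvalue of A^T A))

||A||_2 = sigma_max(A) = sqrt(lambda_max(A^T A)). Form the symmetric matrix M = A^T A =
[[20, 2, -26],
 [2, 11, -2],
 [-26, -2, 34]].
Its characteristic polynomial (trace, sum of principal 2x2 minors, determinant of M give the coefficients) is
  p(λ) = det(λ I - M) = λ^3 - 65λ^2 + 590λ - 36.
No integer candidate from the rational root theorem (±divisors of 36) is a root, so the roots are irrational. The cubic discriminant is Δ = 634476308 > 0, so there are three distinct real roots. p(0) = -36 and p(1) = 490 have opposite signs, so a root lies in (0, 1); Newton's method refines it to λ ≈ 0.0614. p(10) = 364 and p(11) = -80 have opposite signs, so a root lies in (10, 11); Newton's method refines it to λ ≈ 10.8303. p(54) = -252 and p(55) = 2164 have opposite signs, so a root lies in (54, 55); Newton's method refines it to λ ≈ 54.1082. Check (Vieta): the three roots sum to 65, matching tr M = 65.
So the eigenvalues of A^T A are ≈ 0.0614, 10.8303, 54.1082 (all ≥ 0, as they must be for A^T A). The largest is λ_max ≈ 54.1082, hence ||A||_2 = sqrt(λ_max) ≈ 7.3558.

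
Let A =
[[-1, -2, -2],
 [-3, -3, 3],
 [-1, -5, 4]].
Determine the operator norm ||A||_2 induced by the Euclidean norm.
||A||_2 ≈ 8.1078 (= sqrt(largest eigenvalue of A^T A))

||A||_2 = sigma_max(A) = sqrt(lambda_max(A^T A)). Form the symmetric matrix M = A^T A =
[[11, 16, -11],
 [16, 38, -25],
 [-11, -25, 29]].
Its characteristic polynomial (trace, sum of principal 2x2 minors, determinant of M give the coefficients) is
  p(λ) = det(λ I - M) = λ^3 - 78λ^2 + 837λ - 2025.
No integer candidate from the rational root theorem (±divisors of 2025) is a root, so the roots are irrational. The cubic discriminant is Δ = 341843409 > 0, so there are three distinct real roots. p(3) = -189 and p(4) = 139 have opposite signs, so a root lies in (3, 4); Newton's method refines it to λ ≈ 3.5249. p(8) = 191 and p(9) = -81 have opposite signs, so a root lies in (8, 9); Newton's method refines it to λ ≈ 8.7392. p(65) = -2545 and p(66) = 945 have opposite signs, so a root lies in (65, 66); Newton's method refines it to λ ≈ 65.7358. Check (Vieta): the three roots sum to 78, matching tr M = 78.
So the eigenvalues of A^T A are ≈ 3.5249, 8.7392, 65.7358 (all ≥ 0, as they must be for A^T A). The largest is λ_max ≈ 65.7358, hence ||A||_2 = sqrt(λ_max) ≈ 8.1078.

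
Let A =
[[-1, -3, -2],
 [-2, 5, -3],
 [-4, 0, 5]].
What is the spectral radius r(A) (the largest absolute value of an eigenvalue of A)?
r(A) ≈ 6.3665

The eigenvalues of A are the roots of its characteristic polynomial. With M = A (coefficients from the trace, the sum of principal 2x2 minors, and det A):
  p(λ) = det(λ I - M) = λ^3 - 9λ^2 + λ + 131.
No integer candidate from the rational root theorem (±divisors of 131) is a root, so the roots are irrational. The cubic discriminant is Δ = -102496 < 0, so there is one real root and a complex-conjugate pair. p(-4) = -81 and p(-3) = 20 have opposite signs, so a root lies in (-4, -3); Newton's method refines it to λ ≈ -3.2319. Dividing out (λ - (-3.2319)) leaves approximately λ^2 - 12.2319λ + 40.5329. For λ^2 - 12.2319λ + 40.5329 the discriminant is -12.5113. It is negative, so the remaining roots are the complex-conjugate pair λ ≈ 6.116 ± 1.7686i. Their product equals the constant term, so |λ|^2 ≈ 40.5329 and |λ| ≈ 6.3665.
Thus the eigenvalues (to 4 decimals) are -3.2319 (modulus 3.2319); 6.116 ± 1.7686i (modulus 6.3665). The spectral radius is the largest modulus: r(A) ≈ 6.3665. (Cross-check: r(A) ≤ ||A||_2 ≈ 6.8309; equality holds whenever A is normal, though it can also hold for some non-normal A.)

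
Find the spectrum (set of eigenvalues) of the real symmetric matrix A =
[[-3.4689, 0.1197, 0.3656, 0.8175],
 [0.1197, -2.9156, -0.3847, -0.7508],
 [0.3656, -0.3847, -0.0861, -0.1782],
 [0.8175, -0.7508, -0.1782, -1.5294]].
sigma(A) ≈ {-4, -3, -1, 0}

A is real symmetric, so its spectrum consists of real eigenvalues. Expanding the characteristic polynomial of the displayed matrix gives
  det(λ I - A) = p(λ) = λ^4 + (8)λ^3 + (19)λ^2 + (12)λ + (0).
Solving p(λ) = 0 yields eigenvalues ≈ -4, -3, -1, 0. (A is shown rounded to 4 decimals, so these recover the underlying integer eigenvalues to within that precision.)
Verification: the trace of A = -8 equals the sum of eigenvalues -8, and det(A) ≈ 0.0002 matches the eigenvalue product 0.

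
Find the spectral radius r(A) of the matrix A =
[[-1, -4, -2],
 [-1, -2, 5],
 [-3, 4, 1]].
r(A) ≈ 5.9601

The eigenvalues of A are the roots of its characteristic polynomial. With M = A (coefficients from the trace, the sum of principal 2x2 minors, and det A):
  p(λ) = det(λ I - M) = λ^3 + 2λ^2 - 31λ - 98.
No integer candidate from the rational root theorem (±divisors of 98) is a root, so the roots are irrational. The cubic discriminant is Δ = -23796 < 0, so there is one real root and a complex-conjugate pair. p(5) = -78 and p(6) = 4 have opposite signs, so a root lies in (5, 6); Newton's method refines it to λ ≈ 5.9601. Dividing out (λ - (5.9601)) leaves approximately λ^2 + 7.9601λ + 16.4427. For λ^2 + 7.9601λ + 16.4427 the discriminant is -2.408. It is negative, so the remaining roots are the complex-conjugate pair λ ≈ -3.98 ± 0.7759i. Their product equals the constant term, so |λ|^2 ≈ 16.4427 and |λ| ≈ 4.055.
Thus the eigenvalues (to 4 decimals) are 5.9601 (modulus 5.9601); -3.98 ± 0.7759i (modulus 4.055). The spectral radius is the largest modulus: r(A) ≈ 5.9601. (Cross-check: r(A) ≤ ||A||_2 ≈ 6.2253; equality holds whenever A is normal, though it can also hold for some non-normal A.)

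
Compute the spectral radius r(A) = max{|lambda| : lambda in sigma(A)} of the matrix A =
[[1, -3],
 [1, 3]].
r(A) = sqrt(6) ≈ 2.4495

The eigenvalues of A are the roots of its characteristic polynomial. With M = A (coefficients from the trace and determinant):
  p(λ) = det(λ I - M) = λ^2 - 4λ + 6.
For λ^2 - 4λ + 6 the discriminant is -8. It is negative, so the roots are the complex-conjugate pair λ = 2 ± (sqrt(8)/2) i ≈ 2 ± 1.4142i. For a conjugate pair the product of the roots equals the constant term, so |λ|^2 = 6 and |λ| = sqrt(6) ≈ 2.4495.
Thus the eigenvalues (to 4 decimals) are 2 ± 1.4142i (modulus 2.4495). The spectral radius is the largest modulus: r(A) = sqrt(6) ≈ 2.4495. (Cross-check: r(A) ≤ ||A||_2 ≈ 4.2426; equality holds whenever A is normal, though it can also hold for some non-normal A.)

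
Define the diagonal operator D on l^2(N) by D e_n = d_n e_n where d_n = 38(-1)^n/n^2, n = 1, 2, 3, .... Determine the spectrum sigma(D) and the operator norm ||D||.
sigma(D) = {38(-1)^n/n^2 : n ≥ 1} ∪ {0}; ||D|| = 38

A bounded diagonal operator on l^2 with diagonal entries d_n has spectrum equal to the closure of {d_n : n ≥ 1}: every d_n is an eigenvalue (with eigenvector e_n), so {d_n} ⊂ sigma(D); the spectrum is closed, so its closure is too; and for lambda not in the closure, (D - lambda I) has bounded inverse (the diagonal entries 1/(d_n - lambda) are bounded). For our sequence d_n = 38(-1)^n/n^2, n = 1, 2, 3, ...:
  - {d_n} = {38(-1)^n/n^2 : n ≥ 1}; the only limit point is 0
  - closure = {38(-1)^n/n^2 : n ≥ 1} ∪ {0}
For the norm: a diagonal operator has ||D|| = sup_n |d_n|. Here |d_n| = 38/n^2 is decreasing, so sup_n |d_n| = |d_1| = 38. So ||D|| = 38.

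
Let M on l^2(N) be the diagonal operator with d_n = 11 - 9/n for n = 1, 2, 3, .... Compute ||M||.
||M|| = 11

For a diagonal operator on l^2 with entries d_n, ||M|| = sup_n |d_n|. Here d_1 = 2, d_2 = 13/2, ..., and d_n = 11 - 9/n increases monotonically toward 11. All terms lie in [2, 11), so |d_n| = d_n and the supremum is the limit 11, which is not attained by any individual d_n. Hence ||M|| = 11.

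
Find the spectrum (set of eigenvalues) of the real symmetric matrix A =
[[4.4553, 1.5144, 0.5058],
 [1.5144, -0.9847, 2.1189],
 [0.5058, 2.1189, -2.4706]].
sigma(A) ≈ {-4, 0, 5}

A is real symmetric, so its spectrum consists of real eigenvalues. Expanding the characteristic polynomial of the displayed matrix gives
  det(λ I - A) = p(λ) = λ^3 + (-1)λ^2 + (-20)λ + (0).
Solving p(λ) = 0 yields eigenvalues ≈ -4, 0, 5. (A is shown rounded to 4 decimals, so these recover the underlying integer eigenvalues to within that precision.)
Verification: the trace of A = 1 equals the sum of eigenvalues 1, and det(A) ≈ -0.0002 matches the eigenvalue product 0.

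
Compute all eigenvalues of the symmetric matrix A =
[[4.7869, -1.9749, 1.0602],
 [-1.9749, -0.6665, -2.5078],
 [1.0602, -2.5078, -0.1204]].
sigma(A) ≈ {-3, 1, 6}

A is real symmetric, so its spectrum consists of real eigenvalues. Expanding the characteristic polynomial of the displayed matrix gives
  det(λ I - A) = p(λ) = λ^3 + (-4)λ^2 + (-15)λ + (18).
Solving p(λ) = 0 yields eigenvalues ≈ -3, 1, 6. (A is shown rounded to 4 decimals, so these recover the underlying integer eigenvalues to within that precision.)
Verification: the trace of A = 4 equals the sum of eigenvalues 4, and det(A) ≈ -18.0006 matches the eigenvalue product -18.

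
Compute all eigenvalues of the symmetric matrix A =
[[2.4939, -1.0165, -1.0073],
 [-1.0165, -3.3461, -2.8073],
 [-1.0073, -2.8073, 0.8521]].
sigma(A) ≈ {-5, 2, 3}

A is real symmetric, so its spectrum consists of real eigenvalues. Expanding the characteristic polynomial of the displayed matrix gives
  det(λ I - A) = p(λ) = λ^3 + (0)λ^2 + (-19)λ + (30).
Solving p(λ) = 0 yields eigenvalues ≈ -5, 2, 3. (A is shown rounded to 4 decimals, so these recover the underlying integer eigenvalues to within that precision.)
Verification: the trace of A = 0 equals the sum of eigenvalues 0, and det(A) ≈ -29.9991 matches the eigenvalue product -30.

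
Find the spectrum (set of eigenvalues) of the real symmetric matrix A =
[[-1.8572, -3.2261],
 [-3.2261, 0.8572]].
sigma(A) ≈ {-4, 3}

A is real symmetric, so its spectrum consists of real eigenvalues. Expanding the characteristic polynomial of the displayed matrix gives
  det(λ I - A) = p(λ) = λ^2 + (1)λ + (-12).
Solving p(λ) = 0 yields eigenvalues ≈ -4, 3. (A is shown rounded to 4 decimals, so these recover the underlying integer eigenvalues to within that precision.)
Verification: the trace of A = -1 equals the sum of eigenvalues -1, and det(A) ≈ -11.9997 matches the eigenvalue product -12.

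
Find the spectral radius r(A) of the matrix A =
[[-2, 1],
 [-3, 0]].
r(A) = sqrt(3) ≈ 1.7321

The eigenvalues of A are the roots of its characteristic polynomial. With M = A (coefficients from the trace and determinant):
  p(λ) = det(λ I - M) = λ^2 + 2λ + 3.
For λ^2 + 2λ + 3 the discriminant is -8. It is negative, so the roots are the complex-conjugate pair λ = -1 ± (sqrt(8)/2) i ≈ -1 ± 1.4142i. For a conjugate pair the product of the roots equals the constant term, so |λ|^2 = 3 and |λ| = sqrt(3) ≈ 1.7321.
Thus the eigenvalues (to 4 decimals) are -1 ± 1.4142i (modulus 1.7321). The spectral radius is the largest modulus: r(A) = sqrt(3) ≈ 1.7321. (Cross-check: r(A) ≤ ||A||_2 ≈ 3.6503; equality holds whenever A is normal, though it can also hold for some non-normal A.)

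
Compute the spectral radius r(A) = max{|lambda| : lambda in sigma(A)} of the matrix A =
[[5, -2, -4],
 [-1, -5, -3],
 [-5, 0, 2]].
r(A) ≈ 8.0698

The eigenvalues of A are the roots of its characteristic polynomial. With M = A (coefficients from the trace, the sum of principal 2x2 minors, and det A):
  p(λ) = det(λ I - M) = λ^3 - 2λ^2 - 47λ - 16.
No integer candidate from the rational root theorem (±divisors of 16) is a root, so the roots are irrational. The cubic discriminant is Δ = 389632 > 0, so there are three distinct real roots. p(-6) = -22 and p(-5) = 44 have opposite signs, so a root lies in (-6, -5); Newton's method refines it to λ ≈ -5.7234. p(-1) = 28 and p(0) = -16 have opposite signs, so a root lies in (-1, 0); Newton's method refines it to λ ≈ -0.3464. p(8) = -8 and p(9) = 128 have opposite signs, so a root lies in (8, 9); Newton's method refines it to λ ≈ 8.0698. Check (Vieta): the three roots sum to 2, matching tr M = 2.
Thus the eigenvalues (to 4 decimals) are -5.7234 (modulus 5.7234); -0.3464 (modulus 0.3464); 8.0698 (modulus 8.0698). The spectral radius is the largest modulus: r(A) ≈ 8.0698. (Cross-check: r(A) ≤ ||A||_2 ≈ 8.7116; equality holds whenever A is normal, though it can also hold for some non-normal A.)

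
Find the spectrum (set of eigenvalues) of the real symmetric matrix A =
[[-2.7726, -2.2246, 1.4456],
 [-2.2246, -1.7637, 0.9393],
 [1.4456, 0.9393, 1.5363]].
sigma(A) ≈ {-5, 0, 2}

A is real symmetric, so its spectrum consists of real eigenvalues. Expanding the characteristic polynomial of the displayed matrix gives
  det(λ I - A) = p(λ) = λ^3 + (3)λ^2 + (-10)λ + (0).
Solving p(λ) = 0 yields eigenvalues ≈ -5, 0, 2. (A is shown rounded to 4 decimals, so these recover the underlying integer eigenvalues to within that precision.)
Verification: the trace of A = -3 equals the sum of eigenvalues -3, and det(A) ≈ 0.0002 matches the eigenvalue product 0.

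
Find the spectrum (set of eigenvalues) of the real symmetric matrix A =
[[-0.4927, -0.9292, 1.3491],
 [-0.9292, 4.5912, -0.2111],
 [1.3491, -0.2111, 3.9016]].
sigma(A) ≈ {-1, 4, 5}

A is real symmetric, so its spectrum consists of real eigenvalues. Expanding the characteristic polynomial of the displayed matrix gives
  det(λ I - A) = p(λ) = λ^3 + (-8)λ^2 + (11)λ + (20).
Solving p(λ) = 0 yields eigenvalues ≈ -1, 4, 5. (A is shown rounded to 4 decimals, so these recover the underlying integer eigenvalues to within that precision.)
Verification: the trace of A = 8 equals the sum of eigenvalues 8, and det(A) ≈ -19.9995 matches the eigenvalue product -20.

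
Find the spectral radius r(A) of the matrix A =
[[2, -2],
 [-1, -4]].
r(A) = (2 + sqrt(44))/2 ≈ 4.3166

The eigenvalues of A are the roots of its characteristic polynomial. With M = A (coefficients from the trace and determinant):
  p(λ) = det(λ I - M) = λ^2 + 2λ - 10.
For λ^2 + 2λ - 10 the discriminant is 44. It is nonnegative but not a perfect square, so the roots are real and irrational: λ = (-2 ± sqrt(44))/2 ≈ 2.3166, -4.3166.
Thus the eigenvalues (to 4 decimals) are 2.3166 (modulus 2.3166); -4.3166 (modulus 4.3166). The spectral radius is the largest modulus: r(A) = (2 + sqrt(44))/2 ≈ 4.3166. (Cross-check: r(A) ≤ ||A||_2 ≈ 4.4721; equality holds whenever A is normal, though it can also hold for some non-normal A.)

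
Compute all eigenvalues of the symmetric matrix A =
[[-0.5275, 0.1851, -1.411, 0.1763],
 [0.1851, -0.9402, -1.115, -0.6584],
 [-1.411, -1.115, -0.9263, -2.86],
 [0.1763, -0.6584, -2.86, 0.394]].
sigma(A) ≈ {-4, -1, 0, 3}

A is real symmetric, so its spectrum consists of real eigenvalues. Expanding the characteristic polynomial of the displayed matrix gives
  det(λ I - A) = p(λ) = λ^4 + (2)λ^3 + (-11)λ^2 + (-12)λ + (0).
Solving p(λ) = 0 yields eigenvalues ≈ -4, -1, 0, 3. (A is shown rounded to 4 decimals, so these recover the underlying integer eigenvalues to within that precision.)
Verification: the trace of A = -2 equals the sum of eigenvalues -2, and det(A) ≈ 0.0010 matches the eigenvalue product 0.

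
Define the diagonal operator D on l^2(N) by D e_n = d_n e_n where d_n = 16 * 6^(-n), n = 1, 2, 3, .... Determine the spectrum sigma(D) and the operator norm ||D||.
sigma(D) = {16 * 6^(-n) : n ≥ 1} ∪ {0}; ||D|| = 8/3

A bounded diagonal operator on l^2 with diagonal entries d_n has spectrum equal to the closure of {d_n : n ≥ 1}: every d_n is an eigenvalue (with eigenvector e_n), so {d_n} ⊂ sigma(D); the spectrum is closed, so its closure is too; and for lambda not in the closure, (D - lambda I) has bounded inverse (the diagonal entries 1/(d_n - lambda) are bounded). For our sequence d_n = 16 * 6^(-n), n = 1, 2, 3, ...:
  - {d_n} = {16 * 6^(-n) : n ≥ 1}; the only limit point is 0
  - closure = {16 * 6^(-n) : n ≥ 1} ∪ {0}
For the norm: a diagonal operator has ||D|| = sup_n |d_n|. Here d_n = 16 * 6^(-n) is positive and decreasing, so sup_n |d_n| = d_1 = 16/6 = 8/3. So ||D|| = 8/3.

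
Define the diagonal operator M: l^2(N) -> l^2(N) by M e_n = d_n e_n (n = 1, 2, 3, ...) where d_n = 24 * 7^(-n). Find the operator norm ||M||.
||M|| = 24/7 (attained at n = 1)

For M diagonal, ||M|| = sup_n |d_n|. The sequence d_n = 24 * 7^(-n) is positive and strictly decreasing (ratio 7^(-1) < 1), so the supremum is d_1 = 24/7. Hence ||M|| = 24/7.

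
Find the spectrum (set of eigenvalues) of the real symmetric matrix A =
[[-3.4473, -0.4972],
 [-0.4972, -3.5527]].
sigma(A) ≈ {-4, -3}

A is real symmetric, so its spectrum consists of real eigenvalues. Expanding the characteristic polynomial of the displayed matrix gives
  det(λ I - A) = p(λ) = λ^2 + (7)λ + (12).
Solving p(λ) = 0 yields eigenvalues ≈ -4, -3. (A is shown rounded to 4 decimals, so these recover the underlying integer eigenvalues to within that precision.)
Verification: the trace of A = -7 equals the sum of eigenvalues -7, and det(A) ≈ 12.0000 matches the eigenvalue product 12.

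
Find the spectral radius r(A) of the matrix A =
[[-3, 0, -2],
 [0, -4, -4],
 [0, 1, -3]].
r(A) = 4

The eigenvalues of A are the roots of its characteristic polynomial. With M = A (coefficients from the trace, the sum of principal 2x2 minors, and det A):
  p(λ) = det(λ I - M) = λ^3 + 10λ^2 + 37λ + 48.
By the rational root theorem any rational root is an integer divisor of 48. Testing λ = -3: p(-3) = -27 + 90 - 111 + 48 = 0, so λ = -3 is a root. Dividing out (λ + 3) leaves p(λ) = (λ + 3)(λ^2 + 7λ + 16). For λ^2 + 7λ + 16 the discriminant is -15. It is negative, so the roots are the complex-conjugate pair λ = -7/2 ± (sqrt(15)/2) i ≈ -3.5 ± 1.9365i. For a conjugate pair the product of the roots equals the constant term, so |λ|^2 = 16 and |λ| = sqrt(16) = 4.
Thus the eigenvalues (to 4 decimals) are -3.5 ± 1.9365i (modulus 4); -3 (modulus 3). The spectral radius is the largest modulus: r(A) = 4. (Cross-check: r(A) ≤ ||A||_2 ≈ 6.1809; equality holds whenever A is normal, though it can also hold for some non-normal A.)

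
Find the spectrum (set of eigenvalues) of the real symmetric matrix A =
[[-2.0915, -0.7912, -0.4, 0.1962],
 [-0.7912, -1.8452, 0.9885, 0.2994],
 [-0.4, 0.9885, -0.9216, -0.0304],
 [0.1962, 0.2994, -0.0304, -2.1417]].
sigma(A) ≈ {-3, -2, 0} (-2 with multiplicity 2)

A is real symmetric, so its spectrum consists of real eigenvalues. Expanding the characteristic polynomial of the displayed matrix gives
  det(λ I - A) = p(λ) = λ^4 + (7)λ^3 + (16)λ^2 + (12)λ + (0).
Solving p(λ) = 0 yields eigenvalues ≈ -3, -2, -2, 0. (A is shown rounded to 4 decimals, so these recover the underlying integer eigenvalues to within that precision.)
Verification: the trace of A = -7 equals the sum of eigenvalues -7, and det(A) ≈ 0.0006 matches the eigenvalue product 0.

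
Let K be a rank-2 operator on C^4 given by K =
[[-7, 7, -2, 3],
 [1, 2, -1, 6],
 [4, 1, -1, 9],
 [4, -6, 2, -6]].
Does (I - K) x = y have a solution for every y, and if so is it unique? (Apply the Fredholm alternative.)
(I - K) is invertible (det(I - K) = 48 ≠ 0), so for every y in C^4 the equation (I - K) x = y has a unique solution.

K has rank 2 and factors as K = U V^T = u1 v1^T + u2 v2^T with u1 = (-1, 1, 2, 0), v1 = (3, -1, 0, 3), u2 = (2, 1, 1, -2), v2 = (-2, 3, -1, 3) (multiplying out reproduces the displayed K). The nonzero eigenvalues of U V^T coincide with those of the 2 x 2 matrix G = V^T U = [[v1·u1, v1·u2], [v2·u1, v2·u2]] = [[-4, -1], [3, -8]], and by the Sylvester determinant identity det(I_4 - U V^T) = det(I_2 - V^T U) = det([[5, 1], [-3, 9]]) = (5)(9) - (1)(-3) = 48. (Direct check: I - K =
[[8, -7, 2, -3],
 [-1, -1, 1, -6],
 [-4, -1, 2, -9],
 [-4, 6, -2, 7]]
has determinant 48.) The finite-dimensional Fredholm alternative says: either (I - K) is invertible, or ker(I - K) ≠ {0} and then range(I - K) = ker((I - K)^*)^⊥, with dim ker(I - K) = dim ker((I - K)^*). Since det(I - K) ≠ 0, 1 is not an eigenvalue of K and ker(I - K) = {0}, so we are in the first case: for every y there is a unique x = (I - K)^(-1) y. (Explicitly, by the Woodbury identity, (I - U V^T)^(-1) = I + U (I_2 - G)^(-1) V^T.)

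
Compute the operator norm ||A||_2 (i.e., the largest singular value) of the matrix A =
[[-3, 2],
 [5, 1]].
||A||_2 = sqrt((39 + sqrt(845))/2) ≈ 5.8339 (= sqrt(largest eigenvalue of A^T A))

||A||_2 = sigma_max(A) = sqrt(lambda_max(A^T A)). Form the symmetric matrix M = A^T A =
[[34, -1],
 [-1, 5]].
Its characteristic polynomial (trace, determinant of M give the coefficients) is
  p(λ) = det(λ I - M) = λ^2 - 39λ + 169.
For λ^2 - 39λ + 169 the discriminant is 845. It is nonnegative but not a perfect square, so the roots are real and irrational: λ = (39 ± sqrt(845))/2 ≈ 34.0344, 4.9656.
So the eigenvalues of A^T A are ≈ 4.9656, 34.0344 (all ≥ 0, as they must be for A^T A). The largest is λ_max = (39 + sqrt(845))/2 ≈ 34.0344, hence ||A||_2 = sqrt(λ_max) = sqrt((39 + sqrt(845))/2) ≈ 5.8339.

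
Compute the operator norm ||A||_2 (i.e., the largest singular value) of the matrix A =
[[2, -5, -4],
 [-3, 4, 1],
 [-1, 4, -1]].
||A||_2 ≈ 8.8102 (= sqrt(largest eigenvalue of A^T A))

||A||_2 = sigma_max(A) = sqrt(lambda_max(A^T A)). Form the symmetric matrix M = A^T A =
[[14, -26, -10],
 [-26, 57, 20],
 [-10, 20, 18]].
Its characteristic polynomial (trace, sum of principal 2x2 minors, determinant of M give the coefficients) is
  p(λ) = det(λ I - M) = λ^3 - 89λ^2 + 900λ - 1296.
No integer candidate from the rational root theorem (±divisors of 1296) is a root, so the roots are irrational. The cubic discriminant is Δ = 1668673872 > 0, so there are three distinct real roots. p(1) = -484 and p(2) = 156 have opposite signs, so a root lies in (1, 2); Newton's method refines it to λ ≈ 1.7303. p(9) = 324 and p(10) = -196 have opposite signs, so a root lies in (9, 10); Newton's method refines it to λ ≈ 9.6495. p(77) = -3144 and p(78) = 1980 have opposite signs, so a root lies in (77, 78); Newton's method refines it to λ ≈ 77.6202. Check (Vieta): the three roots sum to 89, matching tr M = 89.
So the eigenvalues of A^T A are ≈ 1.7303, 9.6495, 77.6202 (all ≥ 0, as they must be for A^T A). The largest is λ_max ≈ 77.6202, hence ||A||_2 = sqrt(λ_max) ≈ 8.8102.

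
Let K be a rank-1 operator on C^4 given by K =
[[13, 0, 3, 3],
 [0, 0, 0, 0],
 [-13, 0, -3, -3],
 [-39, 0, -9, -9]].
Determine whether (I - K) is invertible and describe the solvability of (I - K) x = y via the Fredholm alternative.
(I - K) is singular (det(I - K) = 0, i.e. 1 ∈ sigma(K)). (I - K) x = y is solvable iff y ⊥ ker((I - K)^*) = span{(13, 0, 3, 3)}, i.e. iff 13y_1 + 3y_3 + 3y_4 = 0. When solvable, the solutions are x = y + c·(1, 0, -1, -3), c arbitrary (ker(I - K) = span{(1, 0, -1, -3)}, dimension 1).

K has rank 1, so it is an outer product K = u v^T: every row of K is a multiple of one row vector. Reading off the entries, u = (1, 0, -1, -3) and v = (13, 0, 3, 3) (row i of K equals u_i·v^T). A rank-one matrix u v^T satisfies K u = u (v·u) and kills the (3)-dimensional subspace v^⊥, so its characteristic polynomial is lambda^3 (lambda - v·u) with v·u = tr K = 1. Hence the eigenvalues of I - K are 1 (multiplicity 3) and 1 - (1) = 0, so det(I - K) = 0. (Direct check: I - K =
[[-12, 0, -3, -3],
 [0, 1, 0, 0],
 [13, 0, 4, 3],
 [39, 0, 9, 10]]
has determinant 0.) So 1 is an eigenvalue of K and (I - K) is not invertible. The finite-dimensional Fredholm alternative says: either (I - K) is invertible, or ker(I - K) ≠ {0} and then range(I - K) = ker((I - K)^*)^⊥, with dim ker(I - K) = dim ker((I - K)^*). We are in the second case, so we need both kernels. Kernel of I - K: (I - K) u = u - u (v·u) = u - u = 0, so ker(I - K) = span{u} = span{(1, 0, -1, -3)} (it is exactly 1-dimensional because rank(I - K) = 3). Kernel of the adjoint: K is real, so (I - K)^* = I - K^T = I - v u^T, and (I - v u^T) v = v - v (u·v) = 0; hence ker((I - K)^*) = span{v} = span{(13, 0, 3, 3)}. Therefore (I - K) x = y is solvable iff <y, v> = 0, i.e. iff 13y_1 + 3y_3 + 3y_4 = 0. When this holds, K y = u (v·y) = 0, so (I - K) y = y and x = y is a particular solution; the full solution set is the line x = y + c·u = y + c·(1, 0, -1, -3), c ∈ C.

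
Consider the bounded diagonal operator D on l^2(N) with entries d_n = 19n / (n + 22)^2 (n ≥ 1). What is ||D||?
||D|| = 19/88 (attained at n = 22)

For D diagonal, ||D|| = sup_n |d_n|. Treat f(x) = 19x / (x + 22)^2 for real x > 0. By the quotient rule, f'(x) = 19(22 - x)/(x + 22)^3, which is positive for x < 22 and negative for x > 22. So f has a unique maximum at x = 22, and since 22 is a positive integer, the supremum over n ≥ 1 is attained at n = 22: d_22 = 19·22/(22 + 22)^2 = 19·22/1936 = 19/88. Hence ||D|| = 19/88.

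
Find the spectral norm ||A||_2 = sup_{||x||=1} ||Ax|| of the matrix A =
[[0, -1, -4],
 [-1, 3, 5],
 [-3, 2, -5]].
||A||_2 ≈ 8.2914 (= sqrt(largest eigenvalue of A^T A))

||A||_2 = sigma_max(A) = sqrt(lambda_max(A^T A)). Form the symmetric matrix M = A^T A =
[[10, -9, 10],
 [-9, 14, 9],
 [10, 9, 66]].
Its characteristic polynomial (trace, sum of principal 2x2 minors, determinant of M give the coefficients) is
  p(λ) = det(λ I - M) = λ^3 - 90λ^2 + 1462λ - 64.
No integer candidate from the rational root theorem (±divisors of 64) is a root, so the roots are irrational. The cubic discriminant is Δ = 4778369456 > 0, so there are three distinct real roots. p(0) = -64 and p(1) = 1309 have opposite signs, so a root lies in (0, 1); Newton's method refines it to λ ≈ 0.0439. p(21) = 209 and p(22) = -812 have opposite signs, so a root lies in (21, 22); Newton's method refines it to λ ≈ 21.2089. p(68) = -2376 and p(69) = 833 have opposite signs, so a root lies in (68, 69); Newton's method refines it to λ ≈ 68.7472. Check (Vieta): the three roots sum to 90, matching tr M = 90.
So the eigenvalues of A^T A are ≈ 0.0439, 21.2089, 68.7472 (all ≥ 0, as they must be for A^T A). The largest is λ_max ≈ 68.7472, hence ||A||_2 = sqrt(λ_max) ≈ 8.2914.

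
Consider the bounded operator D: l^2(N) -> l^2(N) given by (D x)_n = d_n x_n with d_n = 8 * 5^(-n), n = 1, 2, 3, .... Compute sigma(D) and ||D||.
sigma(D) = {8 * 5^(-n) : n ≥ 1} ∪ {0}; ||D|| = 8/5

A bounded diagonal operator on l^2 with diagonal entries d_n has spectrum equal to the closure of {d_n : n ≥ 1}: every d_n is an eigenvalue (with eigenvector e_n), so {d_n} ⊂ sigma(D); the spectrum is closed, so its closure is too; and for lambda not in the closure, (D - lambda I) has bounded inverse (the diagonal entries 1/(d_n - lambda) are bounded). For our sequence d_n = 8 * 5^(-n), n = 1, 2, 3, ...:
  - {d_n} = {8 * 5^(-n) : n ≥ 1}; the only limit point is 0
  - closure = {8 * 5^(-n) : n ≥ 1} ∪ {0}
For the norm: a diagonal operator has ||D|| = sup_n |d_n|. Here d_n = 8 * 5^(-n) is positive and decreasing, so sup_n |d_n| = d_1 = 8/5. So ||D|| = 8/5.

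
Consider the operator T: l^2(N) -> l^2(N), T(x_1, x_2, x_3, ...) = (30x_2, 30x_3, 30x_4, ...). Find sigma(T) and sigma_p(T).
sigma(T) = closed disk {z in C : |z| ≤ 30}; sigma_p(T) = open disk {z in C : |z| < 30}

Note T = 30·V where V is the unit left shift (V x)_k = x_{k+1}; so sigma(T) = 30·sigma(V) and ||T|| = 30||V||. ||T x||^2 = 900sum_{k≥2} |x_k|^2 ≤ 900||x||^2, with equality on {x : x_1 = 0}, so ||T|| = 30. For any lambda with |lambda| < 30, set r = lambda/30 (|r| < 1); the vector x = (1, r, r^2, ...) is in l^2 and satisfies T x = 30(r, r^2, ...) = lambda x, so lambda is an eigenvalue. On the boundary |lambda| = 30 the geometric series diverges, so no l^2 eigenvector exists, but these lambda lie in the approximate point spectrum. Hence sigma(T) is the closed disk of radius 30 and sigma_p(T) is the open disk.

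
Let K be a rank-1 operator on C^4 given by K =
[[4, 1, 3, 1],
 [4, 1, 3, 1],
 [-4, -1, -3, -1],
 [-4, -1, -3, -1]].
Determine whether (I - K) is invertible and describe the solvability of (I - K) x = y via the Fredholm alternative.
(I - K) is singular (det(I - K) = 0, i.e. 1 ∈ sigma(K)). (I - K) x = y is solvable iff y ⊥ ker((I - K)^*) = span{(4, 1, 3, 1)}, i.e. iff 4y_1 + y_2 + 3y_3 + y_4 = 0. When solvable, the solutions are x = y + c·(1, 1, -1, -1), c arbitrary (ker(I - K) = span{(1, 1, -1, -1)}, dimension 1).

K has rank 1, so it is an outer product K = u v^T: every row of K is a multiple of one row vector. Reading off the entries, u = (1, 1, -1, -1) and v = (4, 1, 3, 1) (row i of K equals u_i·v^T). A rank-one matrix u v^T satisfies K u = u (v·u) and kills the (3)-dimensional subspace v^⊥, so its characteristic polynomial is lambda^3 (lambda - v·u) with v·u = tr K = 1. Hence the eigenvalues of I - K are 1 (multiplicity 3) and 1 - (1) = 0, so det(I - K) = 0. (Direct check: I - K =
[[-3, -1, -3, -1],
 [-4, 0, -3, -1],
 [4, 1, 4, 1],
 [4, 1, 3, 2]]
has determinant 0.) So 1 is an eigenvalue of K and (I - K) is not invertible. The finite-dimensional Fredholm alternative says: either (I - K) is invertible, or ker(I - K) ≠ {0} and then range(I - K) = ker((I - K)^*)^⊥, with dim ker(I - K) = dim ker((I - K)^*). We are in the second case, so we need both kernels. Kernel of I - K: (I - K) u = u - u (v·u) = u - u = 0, so ker(I - K) = span{u} = span{(1, 1, -1, -1)} (it is exactly 1-dimensional because rank(I - K) = 3). Kernel of the adjoint: K is real, so (I - K)^* = I - K^T = I - v u^T, and (I - v u^T) v = v - v (u·v) = 0; hence ker((I - K)^*) = span{v} = span{(4, 1, 3, 1)}. Therefore (I - K) x = y is solvable iff <y, v> = 0, i.e. iff 4y_1 + y_2 + 3y_3 + y_4 = 0. When this holds, K y = u (v·y) = 0, so (I - K) y = y and x = y is a particular solution; the full solution set is the line x = y + c·u = y + c·(1, 1, -1, -1), c ∈ C.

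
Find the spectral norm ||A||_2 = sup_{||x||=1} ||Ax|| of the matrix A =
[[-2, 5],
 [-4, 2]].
||A||_2 = sqrt((49 + sqrt(1377))/2) ≈ 6.5616 (= sqrt(largest eigenvalue of A^T A))

||A||_2 = sigma_max(A) = sqrt(lambda_max(A^T A)). Form the symmetric matrix M = A^T A =
[[20, -18],
 [-18, 29]].
Its characteristic polynomial (trace, determinant of M give the coefficients) is
  p(λ) = det(λ I - M) = λ^2 - 49λ + 256.
For λ^2 - 49λ + 256 the discriminant is 1377. It is nonnegative but not a perfect square, so the roots are real and irrational: λ = (49 ± sqrt(1377))/2 ≈ 43.054, 5.946.
So the eigenvalues of A^T A are ≈ 5.946, 43.054 (all ≥ 0, as they must be for A^T A). The largest is λ_max = (49 + sqrt(1377))/2 ≈ 43.054, hence ||A||_2 = sqrt(λ_max) = sqrt((49 + sqrt(1377))/2) ≈ 6.5616.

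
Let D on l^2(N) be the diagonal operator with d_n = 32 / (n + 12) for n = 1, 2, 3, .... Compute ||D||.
||D|| = 32/13 (attained at n = 1)

For D diagonal, ||D|| = sup_n |d_n| = sup_n 32/(n + 12). This is positive and strictly decreasing in n, so the supremum is attained at n = 1: d_1 = 32/(1 + 12) = 32/13. Hence ||D|| = 32/13.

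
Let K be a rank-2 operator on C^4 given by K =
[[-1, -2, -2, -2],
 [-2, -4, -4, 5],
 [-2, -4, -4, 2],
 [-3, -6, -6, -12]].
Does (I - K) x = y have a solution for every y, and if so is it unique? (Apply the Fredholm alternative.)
(I - K) is invertible (det(I - K) = 166 ≠ 0), so for every y in C^4 the equation (I - K) x = y has a unique solution.

K has rank 2 and factors as K = U V^T = u1 v1^T + u2 v2^T with u1 = (1, 2, 2, 3), v1 = (-1, -2, -2, -2), u2 = (0, -3, -2, 2), v2 = (0, 0, 0, -3) (multiplying out reproduces the displayed K). The nonzero eigenvalues of U V^T coincide with those of the 2 x 2 matrix G = V^T U = [[v1·u1, v1·u2], [v2·u1, v2·u2]] = [[-15, 6], [-9, -6]], and by the Sylvester determinant identity det(I_4 - U V^T) = det(I_2 - V^T U) = det([[16, -6], [9, 7]]) = (16)(7) - (-6)(9) = 166. (Direct check: I - K =
[[2, 2, 2, 2],
 [2, 5, 4, -5],
 [2, 4, 5, -2],
 [3, 6, 6, 13]]
has determinant 166.) The finite-dimensional Fredholm alternative says: either (I - K) is invertible, or ker(I - K) ≠ {0} and then range(I - K) = ker((I - K)^*)^⊥, with dim ker(I - K) = dim ker((I - K)^*). Since det(I - K) ≠ 0, 1 is not an eigenvalue of K and ker(I - K) = {0}, so we are in the first case: for every y there is a unique x = (I - K)^(-1) y. (Explicitly, by the Woodbury identity, (I - U V^T)^(-1) = I + U (I_2 - G)^(-1) V^T.)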